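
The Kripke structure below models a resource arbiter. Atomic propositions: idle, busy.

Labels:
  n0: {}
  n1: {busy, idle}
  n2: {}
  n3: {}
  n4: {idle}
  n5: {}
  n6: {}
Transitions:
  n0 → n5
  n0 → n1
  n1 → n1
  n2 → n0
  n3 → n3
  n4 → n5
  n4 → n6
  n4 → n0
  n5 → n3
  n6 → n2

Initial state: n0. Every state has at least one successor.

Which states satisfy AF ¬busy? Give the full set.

States satisfying ¬busy: {n0, n2, n3, n4, n5, n6}.
States satisfying AF ¬busy: {n0, n2, n3, n4, n5, n6}.

{n0, n2, n3, n4, n5, n6}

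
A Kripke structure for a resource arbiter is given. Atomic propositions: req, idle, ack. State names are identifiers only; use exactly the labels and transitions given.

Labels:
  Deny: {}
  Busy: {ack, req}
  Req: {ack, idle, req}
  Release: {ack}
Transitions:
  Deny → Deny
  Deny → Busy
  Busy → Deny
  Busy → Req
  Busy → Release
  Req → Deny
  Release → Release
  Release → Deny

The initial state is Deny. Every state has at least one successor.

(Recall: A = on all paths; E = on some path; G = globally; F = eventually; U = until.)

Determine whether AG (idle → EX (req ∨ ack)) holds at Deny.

States satisfying idle → EX (req ∨ ack): {Deny, Busy, Release}.
States satisfying AG (idle → EX (req ∨ ack)): ∅.
Req is reachable from Deny and violates idle → EX (req ∨ ack), so AG fails at Deny.
Deny ∉ Sat(AG (idle → EX (req ∨ ack))).

Does not hold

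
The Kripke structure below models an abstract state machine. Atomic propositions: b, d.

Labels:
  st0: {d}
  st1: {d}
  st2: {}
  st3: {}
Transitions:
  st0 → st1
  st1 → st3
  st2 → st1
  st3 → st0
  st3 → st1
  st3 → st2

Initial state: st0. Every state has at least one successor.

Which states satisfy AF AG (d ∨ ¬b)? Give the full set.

States satisfying AG (d ∨ ¬b): {st0, st1, st2, st3}.
States satisfying AF AG (d ∨ ¬b): {st0, st1, st2, st3}.

{st0, st1, st2, st3}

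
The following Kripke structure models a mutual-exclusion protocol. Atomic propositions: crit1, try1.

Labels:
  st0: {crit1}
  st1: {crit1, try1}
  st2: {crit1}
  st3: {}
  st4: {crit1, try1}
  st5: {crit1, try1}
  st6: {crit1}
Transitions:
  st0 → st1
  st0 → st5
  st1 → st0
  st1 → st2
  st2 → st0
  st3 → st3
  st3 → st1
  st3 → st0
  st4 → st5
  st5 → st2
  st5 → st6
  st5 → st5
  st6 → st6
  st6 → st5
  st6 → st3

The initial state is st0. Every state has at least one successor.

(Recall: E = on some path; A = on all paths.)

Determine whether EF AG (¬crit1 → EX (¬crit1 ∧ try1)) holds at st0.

Does not hold

States satisfying AG (¬crit1 → EX (¬crit1 ∧ try1)): ∅.
States satisfying EF AG (¬crit1 → EX (¬crit1 ∧ try1)): ∅.
No suitable path/successor from st0 witnesses the formula.
st0 ∉ Sat(EF AG (¬crit1 → EX (¬crit1 ∧ try1))).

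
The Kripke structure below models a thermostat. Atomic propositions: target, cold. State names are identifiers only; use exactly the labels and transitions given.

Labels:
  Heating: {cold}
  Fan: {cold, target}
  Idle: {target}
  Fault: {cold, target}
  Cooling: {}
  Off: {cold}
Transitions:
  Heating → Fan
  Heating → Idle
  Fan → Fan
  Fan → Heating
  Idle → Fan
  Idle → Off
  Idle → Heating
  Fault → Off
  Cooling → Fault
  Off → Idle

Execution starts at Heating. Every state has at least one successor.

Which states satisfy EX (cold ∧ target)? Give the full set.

States satisfying cold ∧ target: {Fan, Fault}.
States satisfying EX (cold ∧ target): {Heating, Fan, Idle, Cooling}.

{Heating, Fan, Idle, Cooling}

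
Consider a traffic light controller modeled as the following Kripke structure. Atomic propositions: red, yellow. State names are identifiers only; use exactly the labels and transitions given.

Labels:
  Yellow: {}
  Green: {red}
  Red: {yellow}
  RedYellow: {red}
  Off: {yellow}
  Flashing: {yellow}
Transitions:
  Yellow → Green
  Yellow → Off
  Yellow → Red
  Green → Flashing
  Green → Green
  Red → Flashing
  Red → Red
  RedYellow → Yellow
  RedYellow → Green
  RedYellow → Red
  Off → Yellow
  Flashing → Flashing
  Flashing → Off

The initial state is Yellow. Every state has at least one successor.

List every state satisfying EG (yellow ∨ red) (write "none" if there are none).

{Green, Red, RedYellow, Flashing}

States satisfying yellow ∨ red: {Green, Red, RedYellow, Off, Flashing}.
States satisfying EG (yellow ∨ red): {Green, Red, RedYellow, Flashing}.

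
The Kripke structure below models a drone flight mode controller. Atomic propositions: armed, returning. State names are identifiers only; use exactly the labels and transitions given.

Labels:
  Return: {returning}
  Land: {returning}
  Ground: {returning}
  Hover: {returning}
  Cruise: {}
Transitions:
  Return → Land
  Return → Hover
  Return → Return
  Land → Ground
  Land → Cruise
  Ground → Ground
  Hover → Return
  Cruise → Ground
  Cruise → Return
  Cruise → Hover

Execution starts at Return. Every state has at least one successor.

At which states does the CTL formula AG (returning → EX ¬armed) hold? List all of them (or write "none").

States satisfying returning → EX ¬armed: {Return, Land, Ground, Hover, Cruise}.
States satisfying AG (returning → EX ¬armed): {Return, Land, Ground, Hover, Cruise}.

{Return, Land, Ground, Hover, Cruise}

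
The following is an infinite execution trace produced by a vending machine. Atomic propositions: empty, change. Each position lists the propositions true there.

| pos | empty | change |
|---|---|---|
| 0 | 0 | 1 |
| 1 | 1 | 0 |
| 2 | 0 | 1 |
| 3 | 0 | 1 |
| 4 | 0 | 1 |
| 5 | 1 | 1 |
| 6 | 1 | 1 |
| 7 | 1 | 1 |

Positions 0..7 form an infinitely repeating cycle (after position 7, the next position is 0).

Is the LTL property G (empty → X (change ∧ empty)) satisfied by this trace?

No

empty → X (change ∧ empty) must hold at every position from 0 onward. It fails at position 1, so G (empty → X (change ∧ empty)) is false.
Positions where empty holds: 1, 5, 6, 7.
Check X (change ∧ empty) at each: 1→fails, 5→ok, 6→ok, 7→fails.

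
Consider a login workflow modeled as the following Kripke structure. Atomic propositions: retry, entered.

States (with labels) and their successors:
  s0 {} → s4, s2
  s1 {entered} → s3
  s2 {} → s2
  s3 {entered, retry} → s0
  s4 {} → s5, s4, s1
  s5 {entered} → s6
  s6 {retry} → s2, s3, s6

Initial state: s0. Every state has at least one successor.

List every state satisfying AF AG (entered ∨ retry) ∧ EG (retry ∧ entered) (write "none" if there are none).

none

States satisfying AG (entered ∨ retry): ∅.
States satisfying AF AG (entered ∨ retry): ∅.
States satisfying retry ∧ entered: {s3}.
States satisfying EG (retry ∧ entered): ∅.
States satisfying AF AG (entered ∨ retry) ∧ EG (retry ∧ entered): ∅.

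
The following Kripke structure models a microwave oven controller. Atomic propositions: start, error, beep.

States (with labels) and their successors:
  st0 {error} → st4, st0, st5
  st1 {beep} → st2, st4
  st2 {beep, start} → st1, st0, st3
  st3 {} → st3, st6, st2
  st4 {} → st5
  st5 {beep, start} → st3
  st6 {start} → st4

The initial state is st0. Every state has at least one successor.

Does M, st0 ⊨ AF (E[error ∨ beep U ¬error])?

Satisfied

States satisfying E[error ∨ beep U ¬error]: {st0, st1, st2, st3, st4, st5, st6}.
States satisfying AF (E[error ∨ beep U ¬error]): {st0, st1, st2, st3, st4, st5, st6}.
st0 ∈ Sat(AF (E[error ∨ beep U ¬error])).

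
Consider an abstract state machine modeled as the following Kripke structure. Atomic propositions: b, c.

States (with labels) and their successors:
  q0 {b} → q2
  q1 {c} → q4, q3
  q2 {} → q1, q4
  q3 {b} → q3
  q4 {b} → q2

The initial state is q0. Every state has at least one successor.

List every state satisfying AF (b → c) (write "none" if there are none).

States satisfying b → c: {q1, q2}.
States satisfying AF (b → c): {q0, q1, q2, q4}.

{q0, q1, q2, q4}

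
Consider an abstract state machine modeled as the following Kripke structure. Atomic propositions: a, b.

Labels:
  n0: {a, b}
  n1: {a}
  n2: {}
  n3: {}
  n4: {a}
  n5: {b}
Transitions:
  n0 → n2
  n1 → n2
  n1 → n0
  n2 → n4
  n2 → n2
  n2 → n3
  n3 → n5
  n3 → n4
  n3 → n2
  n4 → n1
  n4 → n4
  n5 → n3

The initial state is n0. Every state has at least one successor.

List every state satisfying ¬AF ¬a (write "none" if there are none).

{n4}

States satisfying ¬a: {n2, n3, n5}.
States satisfying AF ¬a: {n0, n1, n2, n3, n5}.
States satisfying ¬AF ¬a: {n4}.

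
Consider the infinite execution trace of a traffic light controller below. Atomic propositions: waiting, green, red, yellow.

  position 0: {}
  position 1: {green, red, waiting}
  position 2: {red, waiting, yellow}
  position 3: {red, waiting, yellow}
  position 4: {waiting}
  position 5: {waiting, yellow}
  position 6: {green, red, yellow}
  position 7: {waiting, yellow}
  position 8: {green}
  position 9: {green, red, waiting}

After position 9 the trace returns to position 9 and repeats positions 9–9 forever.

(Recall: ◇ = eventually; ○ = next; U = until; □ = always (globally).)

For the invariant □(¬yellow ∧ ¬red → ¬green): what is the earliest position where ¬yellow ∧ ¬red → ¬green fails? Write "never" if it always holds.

8

Check ¬yellow ∧ ¬red → ¬green at each position in order: 0 ✓, 1 ✓, 2 ✓, 3 ✓, 4 ✓, 5 ✓, 6 ✓, 7 ✓.
At position 8 the labels are {green}, so ¬yellow ∧ ¬red → ¬green is false there. This is the first violation.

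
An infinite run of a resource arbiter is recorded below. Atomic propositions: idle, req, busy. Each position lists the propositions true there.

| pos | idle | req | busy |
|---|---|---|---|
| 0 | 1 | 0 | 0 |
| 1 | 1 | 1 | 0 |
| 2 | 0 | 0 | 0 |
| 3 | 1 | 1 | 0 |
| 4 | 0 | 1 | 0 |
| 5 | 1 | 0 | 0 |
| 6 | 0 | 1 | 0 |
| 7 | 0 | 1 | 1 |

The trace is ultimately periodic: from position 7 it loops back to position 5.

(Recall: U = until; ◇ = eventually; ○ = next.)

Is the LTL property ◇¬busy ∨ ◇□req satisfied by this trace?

Satisfied

¬busy holds at position 0, which is reachable from 0, so ◇¬busy holds.
□req is false at every position 0..7, so it never becomes true and ◇□req fails.
At position 0: ◇¬busy is true; ◇□req is false; so ◇¬busy ∨ ◇□req is true.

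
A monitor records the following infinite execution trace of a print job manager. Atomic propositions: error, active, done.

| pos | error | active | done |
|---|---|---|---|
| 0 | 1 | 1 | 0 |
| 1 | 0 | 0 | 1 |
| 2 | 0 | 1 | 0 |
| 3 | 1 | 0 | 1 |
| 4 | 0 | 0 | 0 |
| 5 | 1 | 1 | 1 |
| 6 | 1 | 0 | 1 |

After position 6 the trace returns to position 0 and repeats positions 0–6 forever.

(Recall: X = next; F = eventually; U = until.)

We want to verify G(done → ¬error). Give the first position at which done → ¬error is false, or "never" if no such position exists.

3

Check done → ¬error at each position in order: 0 ✓, 1 ✓, 2 ✓.
At position 3 the labels are {done, error}, so done → ¬error is false there. This is the first violation.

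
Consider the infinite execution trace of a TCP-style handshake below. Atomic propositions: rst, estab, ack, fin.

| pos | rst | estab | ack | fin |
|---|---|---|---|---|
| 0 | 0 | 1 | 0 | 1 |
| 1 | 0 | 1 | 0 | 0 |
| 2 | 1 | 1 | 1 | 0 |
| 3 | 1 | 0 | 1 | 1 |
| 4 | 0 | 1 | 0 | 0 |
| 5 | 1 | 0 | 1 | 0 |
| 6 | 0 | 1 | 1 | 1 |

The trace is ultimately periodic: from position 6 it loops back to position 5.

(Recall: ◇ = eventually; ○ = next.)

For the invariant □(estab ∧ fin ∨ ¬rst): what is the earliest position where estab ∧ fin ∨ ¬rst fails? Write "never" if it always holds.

Check estab ∧ fin ∨ ¬rst at each position in order: 0 ✓, 1 ✓.
At position 2 the labels are {ack, estab, rst}, so estab ∧ fin ∨ ¬rst is false there. This is the first violation.

2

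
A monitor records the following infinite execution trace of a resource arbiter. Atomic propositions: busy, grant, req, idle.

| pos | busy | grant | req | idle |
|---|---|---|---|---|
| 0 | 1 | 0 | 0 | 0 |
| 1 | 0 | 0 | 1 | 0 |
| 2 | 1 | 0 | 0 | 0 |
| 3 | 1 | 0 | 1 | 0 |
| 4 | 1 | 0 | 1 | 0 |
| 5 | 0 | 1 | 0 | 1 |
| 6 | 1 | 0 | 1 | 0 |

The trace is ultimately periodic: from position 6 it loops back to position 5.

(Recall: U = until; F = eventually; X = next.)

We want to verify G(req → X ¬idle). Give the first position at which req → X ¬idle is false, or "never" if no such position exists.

Check req → X ¬idle at each position in order: 0 ✓, 1 ✓, 2 ✓, 3 ✓.
At position 4 the labels are {busy, req} and the next position 5 has {grant, idle}, so req → X ¬idle is false there. This is the first violation.

4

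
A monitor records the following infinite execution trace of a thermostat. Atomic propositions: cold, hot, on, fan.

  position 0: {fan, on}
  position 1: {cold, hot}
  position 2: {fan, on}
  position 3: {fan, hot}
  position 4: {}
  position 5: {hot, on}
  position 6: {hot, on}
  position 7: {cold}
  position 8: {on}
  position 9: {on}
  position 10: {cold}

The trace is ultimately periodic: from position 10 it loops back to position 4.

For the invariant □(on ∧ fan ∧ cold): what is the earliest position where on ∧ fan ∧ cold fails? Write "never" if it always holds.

0

At position 0 the labels are {fan, on}, so on ∧ fan ∧ cold is false there. This is the first violation.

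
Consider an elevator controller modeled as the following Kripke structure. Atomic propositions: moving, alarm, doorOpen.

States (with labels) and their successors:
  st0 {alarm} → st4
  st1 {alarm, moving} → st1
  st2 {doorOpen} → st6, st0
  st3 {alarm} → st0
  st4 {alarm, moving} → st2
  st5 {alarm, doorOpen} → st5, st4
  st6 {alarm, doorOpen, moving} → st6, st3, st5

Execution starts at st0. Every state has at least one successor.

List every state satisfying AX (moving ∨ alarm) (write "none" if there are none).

States satisfying moving ∨ alarm: {st0, st1, st3, st4, st5, st6}.
States satisfying AX (moving ∨ alarm): {st0, st1, st2, st3, st5, st6}.

{st0, st1, st2, st3, st5, st6}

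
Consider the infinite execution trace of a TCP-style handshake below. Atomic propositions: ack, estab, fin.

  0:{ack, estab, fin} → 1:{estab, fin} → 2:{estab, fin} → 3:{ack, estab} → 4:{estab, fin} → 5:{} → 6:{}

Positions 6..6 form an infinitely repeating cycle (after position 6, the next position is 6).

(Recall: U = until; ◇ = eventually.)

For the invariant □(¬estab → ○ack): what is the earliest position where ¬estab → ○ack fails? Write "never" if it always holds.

Check ¬estab → ○ack at each position in order: 0 ✓, 1 ✓, 2 ✓, 3 ✓, 4 ✓.
At position 5 the labels are {} and the next position 6 has {}, so ¬estab → ○ack is false there. This is the first violation.

5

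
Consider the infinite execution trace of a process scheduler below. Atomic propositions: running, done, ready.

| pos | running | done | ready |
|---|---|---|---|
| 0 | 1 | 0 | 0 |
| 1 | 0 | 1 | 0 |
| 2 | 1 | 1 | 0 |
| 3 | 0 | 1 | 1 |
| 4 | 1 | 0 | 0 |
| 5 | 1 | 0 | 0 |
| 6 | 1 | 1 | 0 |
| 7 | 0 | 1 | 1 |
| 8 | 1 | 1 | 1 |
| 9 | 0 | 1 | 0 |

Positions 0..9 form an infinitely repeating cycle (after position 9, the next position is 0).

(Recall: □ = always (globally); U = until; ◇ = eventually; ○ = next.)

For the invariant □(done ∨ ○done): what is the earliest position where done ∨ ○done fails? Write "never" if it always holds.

Check done ∨ ○done at each position in order: 0 ✓, 1 ✓, 2 ✓, 3 ✓.
At position 4 the labels are {running} and the next position 5 has {running}, so done ∨ ○done is false there. This is the first violation.

4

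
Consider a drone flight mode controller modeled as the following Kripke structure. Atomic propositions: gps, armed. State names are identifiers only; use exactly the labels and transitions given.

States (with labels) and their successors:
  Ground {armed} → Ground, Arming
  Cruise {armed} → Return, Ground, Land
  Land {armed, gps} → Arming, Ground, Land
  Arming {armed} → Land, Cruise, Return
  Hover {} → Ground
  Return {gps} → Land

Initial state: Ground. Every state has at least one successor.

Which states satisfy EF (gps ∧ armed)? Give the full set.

States satisfying gps ∧ armed: {Land}.
States satisfying EF (gps ∧ armed): {Ground, Cruise, Land, Arming, Hover, Return}.

{Ground, Cruise, Land, Arming, Hover, Return}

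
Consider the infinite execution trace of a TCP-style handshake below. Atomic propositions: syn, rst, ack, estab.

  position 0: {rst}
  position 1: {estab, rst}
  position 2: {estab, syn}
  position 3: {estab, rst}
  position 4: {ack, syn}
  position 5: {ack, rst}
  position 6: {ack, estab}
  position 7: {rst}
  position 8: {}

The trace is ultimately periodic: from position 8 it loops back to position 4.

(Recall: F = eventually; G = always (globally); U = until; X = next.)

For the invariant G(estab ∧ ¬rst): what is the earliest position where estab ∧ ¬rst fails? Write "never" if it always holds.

0

At position 0 the labels are {rst}, so estab ∧ ¬rst is false there. This is the first violation.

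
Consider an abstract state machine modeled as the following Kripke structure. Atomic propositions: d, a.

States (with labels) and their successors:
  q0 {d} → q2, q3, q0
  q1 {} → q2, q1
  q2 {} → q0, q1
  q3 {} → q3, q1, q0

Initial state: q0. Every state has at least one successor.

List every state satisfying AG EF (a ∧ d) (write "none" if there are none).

States satisfying EF (a ∧ d): ∅.
States satisfying AG EF (a ∧ d): ∅.

none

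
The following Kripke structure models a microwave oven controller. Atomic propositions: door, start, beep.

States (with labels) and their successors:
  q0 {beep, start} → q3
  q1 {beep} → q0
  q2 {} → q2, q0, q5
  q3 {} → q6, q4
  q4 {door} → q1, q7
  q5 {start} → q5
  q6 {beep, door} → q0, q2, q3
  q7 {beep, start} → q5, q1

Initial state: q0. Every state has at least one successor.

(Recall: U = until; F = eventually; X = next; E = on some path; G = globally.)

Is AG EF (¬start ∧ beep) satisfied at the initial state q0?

No

States satisfying EF (¬start ∧ beep): {q0, q1, q2, q3, q4, q6, q7}.
States satisfying AG EF (¬start ∧ beep): ∅.
q5 is reachable from q0 and violates EF (¬start ∧ beep), so AG fails at q0.
q0 ∉ Sat(AG EF (¬start ∧ beep)).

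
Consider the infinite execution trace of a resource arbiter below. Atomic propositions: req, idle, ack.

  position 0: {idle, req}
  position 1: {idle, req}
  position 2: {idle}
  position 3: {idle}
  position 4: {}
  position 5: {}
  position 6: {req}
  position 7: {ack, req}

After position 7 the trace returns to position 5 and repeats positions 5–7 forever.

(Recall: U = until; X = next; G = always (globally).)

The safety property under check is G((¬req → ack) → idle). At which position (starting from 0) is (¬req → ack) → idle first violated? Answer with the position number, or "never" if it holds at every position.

Check (¬req → ack) → idle at each position in order: 0 ✓, 1 ✓, 2 ✓, 3 ✓, 4 ✓, 5 ✓.
At position 6 the labels are {req}, so (¬req → ack) → idle is false there. This is the first violation.

6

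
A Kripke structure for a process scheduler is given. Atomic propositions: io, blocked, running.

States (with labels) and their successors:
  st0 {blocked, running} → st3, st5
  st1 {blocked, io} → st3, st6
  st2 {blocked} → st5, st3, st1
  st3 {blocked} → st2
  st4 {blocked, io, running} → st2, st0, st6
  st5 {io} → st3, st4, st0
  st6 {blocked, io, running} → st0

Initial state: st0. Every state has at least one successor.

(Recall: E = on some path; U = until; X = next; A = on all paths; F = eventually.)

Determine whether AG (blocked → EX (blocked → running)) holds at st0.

Violated

States satisfying blocked → EX (blocked → running): {st0, st1, st2, st4, st5, st6}.
States satisfying AG (blocked → EX (blocked → running)): ∅.
st3 is reachable from st0 and violates blocked → EX (blocked → running), so AG fails at st0.
st0 ∉ Sat(AG (blocked → EX (blocked → running))).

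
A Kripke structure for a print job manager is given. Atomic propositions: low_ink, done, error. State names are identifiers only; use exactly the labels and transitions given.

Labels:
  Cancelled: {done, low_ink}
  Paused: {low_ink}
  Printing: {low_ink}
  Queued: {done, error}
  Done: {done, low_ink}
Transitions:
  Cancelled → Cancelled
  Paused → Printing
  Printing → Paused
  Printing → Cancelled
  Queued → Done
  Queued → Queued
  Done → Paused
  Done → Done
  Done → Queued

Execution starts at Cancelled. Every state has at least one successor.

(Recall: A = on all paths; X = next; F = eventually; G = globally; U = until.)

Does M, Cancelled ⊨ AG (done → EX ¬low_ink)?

States satisfying done → EX ¬low_ink: {Paused, Printing, Queued, Done}.
States satisfying AG (done → EX ¬low_ink): ∅.
Cancelled is reachable from Cancelled and violates done → EX ¬low_ink, so AG fails at Cancelled.
Cancelled ∉ Sat(AG (done → EX ¬low_ink)).

Violated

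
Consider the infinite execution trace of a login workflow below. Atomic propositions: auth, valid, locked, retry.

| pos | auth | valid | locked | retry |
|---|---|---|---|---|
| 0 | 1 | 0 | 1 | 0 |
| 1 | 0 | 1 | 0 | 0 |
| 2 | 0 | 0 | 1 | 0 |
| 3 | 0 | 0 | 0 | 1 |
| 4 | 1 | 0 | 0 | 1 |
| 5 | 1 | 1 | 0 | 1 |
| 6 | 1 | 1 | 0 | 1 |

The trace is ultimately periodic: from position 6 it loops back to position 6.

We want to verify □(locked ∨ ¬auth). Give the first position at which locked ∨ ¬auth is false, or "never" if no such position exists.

4

Check locked ∨ ¬auth at each position in order: 0 ✓, 1 ✓, 2 ✓, 3 ✓.
At position 4 the labels are {auth, retry}, so locked ∨ ¬auth is false there. This is the first violation.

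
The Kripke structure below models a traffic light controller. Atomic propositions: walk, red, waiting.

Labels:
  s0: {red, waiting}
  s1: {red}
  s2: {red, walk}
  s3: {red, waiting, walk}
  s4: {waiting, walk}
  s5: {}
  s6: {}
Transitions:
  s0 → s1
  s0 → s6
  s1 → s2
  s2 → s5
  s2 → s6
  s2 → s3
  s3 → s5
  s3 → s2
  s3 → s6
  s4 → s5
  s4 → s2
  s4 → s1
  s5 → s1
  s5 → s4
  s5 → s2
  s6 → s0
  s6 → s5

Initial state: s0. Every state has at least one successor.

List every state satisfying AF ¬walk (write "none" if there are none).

{s0, s1, s5, s6}

States satisfying ¬walk: {s0, s1, s5, s6}.
States satisfying AF ¬walk: {s0, s1, s5, s6}.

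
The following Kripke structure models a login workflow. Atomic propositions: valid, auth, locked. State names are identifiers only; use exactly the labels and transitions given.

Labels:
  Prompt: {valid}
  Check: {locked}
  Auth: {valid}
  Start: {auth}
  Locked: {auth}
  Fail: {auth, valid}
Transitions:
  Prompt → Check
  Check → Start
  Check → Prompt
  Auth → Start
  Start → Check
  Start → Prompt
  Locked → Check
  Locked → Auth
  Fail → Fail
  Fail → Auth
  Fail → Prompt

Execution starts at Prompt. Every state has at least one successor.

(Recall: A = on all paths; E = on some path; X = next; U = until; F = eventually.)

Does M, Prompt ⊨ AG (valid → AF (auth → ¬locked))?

States satisfying valid → AF (auth → ¬locked): {Prompt, Check, Auth, Start, Locked, Fail}.
States satisfying AG (valid → AF (auth → ¬locked)): {Prompt, Check, Auth, Start, Locked, Fail}.
Every state reachable from Prompt satisfies valid → AF (auth → ¬locked).
Prompt ∈ Sat(AG (valid → AF (auth → ¬locked))).

Satisfied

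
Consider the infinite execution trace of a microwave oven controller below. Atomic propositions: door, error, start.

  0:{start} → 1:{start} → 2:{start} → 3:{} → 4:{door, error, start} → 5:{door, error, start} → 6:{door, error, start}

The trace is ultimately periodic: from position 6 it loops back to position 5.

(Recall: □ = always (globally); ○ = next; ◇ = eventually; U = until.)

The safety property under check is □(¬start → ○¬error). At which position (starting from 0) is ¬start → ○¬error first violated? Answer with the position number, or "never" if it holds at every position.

Check ¬start → ○¬error at each position in order: 0 ✓, 1 ✓, 2 ✓.
At position 3 the labels are {} and the next position 4 has {door, error, start}, so ¬start → ○¬error is false there. This is the first violation.

3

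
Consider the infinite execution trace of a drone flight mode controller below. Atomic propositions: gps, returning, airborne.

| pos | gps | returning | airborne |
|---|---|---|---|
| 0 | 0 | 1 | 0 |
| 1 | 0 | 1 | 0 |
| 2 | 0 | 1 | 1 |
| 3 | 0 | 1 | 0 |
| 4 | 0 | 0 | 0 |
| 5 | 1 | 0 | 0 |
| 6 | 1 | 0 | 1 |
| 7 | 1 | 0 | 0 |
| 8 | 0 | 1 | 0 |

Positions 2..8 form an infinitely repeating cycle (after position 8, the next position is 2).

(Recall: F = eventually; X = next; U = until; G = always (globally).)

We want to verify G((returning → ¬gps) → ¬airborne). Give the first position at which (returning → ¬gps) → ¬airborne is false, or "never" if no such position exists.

2

Check (returning → ¬gps) → ¬airborne at each position in order: 0 ✓, 1 ✓.
At position 2 the labels are {airborne, returning}, so (returning → ¬gps) → ¬airborne is false there. This is the first violation.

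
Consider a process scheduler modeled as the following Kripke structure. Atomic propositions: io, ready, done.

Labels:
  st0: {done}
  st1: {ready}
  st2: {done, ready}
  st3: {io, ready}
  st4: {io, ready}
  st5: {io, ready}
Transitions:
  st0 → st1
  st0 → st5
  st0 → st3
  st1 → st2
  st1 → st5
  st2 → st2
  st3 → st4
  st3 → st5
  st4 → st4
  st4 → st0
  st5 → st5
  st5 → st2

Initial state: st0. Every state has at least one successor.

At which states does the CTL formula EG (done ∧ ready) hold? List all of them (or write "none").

States satisfying done ∧ ready: {st2}.
States satisfying EG (done ∧ ready): {st2}.

{st2}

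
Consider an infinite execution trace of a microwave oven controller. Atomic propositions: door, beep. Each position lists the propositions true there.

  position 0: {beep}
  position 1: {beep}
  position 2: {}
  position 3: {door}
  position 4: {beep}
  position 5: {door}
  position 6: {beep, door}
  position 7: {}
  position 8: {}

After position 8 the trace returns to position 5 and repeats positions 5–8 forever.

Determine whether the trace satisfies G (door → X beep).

door → X beep must hold at every position from 0 onward. It fails at position 6, so G (door → X beep) is false.
Positions where door holds: 3, 5, 6.
Check X beep at each: 3→ok, 5→ok, 6→fails.

Does not hold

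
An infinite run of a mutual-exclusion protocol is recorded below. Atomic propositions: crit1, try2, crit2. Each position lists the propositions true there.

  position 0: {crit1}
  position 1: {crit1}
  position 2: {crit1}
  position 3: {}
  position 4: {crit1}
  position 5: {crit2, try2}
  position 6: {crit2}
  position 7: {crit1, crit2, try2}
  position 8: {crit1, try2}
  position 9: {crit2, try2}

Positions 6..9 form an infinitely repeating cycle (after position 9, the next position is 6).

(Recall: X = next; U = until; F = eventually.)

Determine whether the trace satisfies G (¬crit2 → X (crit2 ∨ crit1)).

¬crit2 → X (crit2 ∨ crit1) must hold at every position from 0 onward. It fails at position 2, so G (¬crit2 → X (crit2 ∨ crit1)) is false.
Positions where ¬crit2 holds: 0, 1, 2, 3, 4, 8.
Check X (crit2 ∨ crit1) at each: 0→ok, 1→ok, 2→fails, 3→ok, 4→ok, 8→ok.

No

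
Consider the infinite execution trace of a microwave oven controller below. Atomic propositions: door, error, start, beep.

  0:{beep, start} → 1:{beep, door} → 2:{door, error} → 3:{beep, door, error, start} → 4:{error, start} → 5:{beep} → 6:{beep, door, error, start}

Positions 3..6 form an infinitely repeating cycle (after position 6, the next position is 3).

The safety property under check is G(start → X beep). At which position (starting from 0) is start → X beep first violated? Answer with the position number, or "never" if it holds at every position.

Check start → X beep at each position in order: 0 ✓, 1 ✓, 2 ✓.
At position 3 the labels are {beep, door, error, start} and the next position 4 has {error, start}, so start → X beep is false there. This is the first violation.

3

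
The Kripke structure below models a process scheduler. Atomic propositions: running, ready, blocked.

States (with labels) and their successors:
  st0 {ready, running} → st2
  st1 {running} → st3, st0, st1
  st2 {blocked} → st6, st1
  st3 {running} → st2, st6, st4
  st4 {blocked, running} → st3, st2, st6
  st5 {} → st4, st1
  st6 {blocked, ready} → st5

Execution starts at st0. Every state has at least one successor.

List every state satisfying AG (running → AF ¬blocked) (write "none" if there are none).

{st0, st1, st2, st3, st4, st5, st6}

States satisfying running → AF ¬blocked: {st0, st1, st2, st3, st4, st5, st6}.
States satisfying AG (running → AF ¬blocked): {st0, st1, st2, st3, st4, st5, st6}.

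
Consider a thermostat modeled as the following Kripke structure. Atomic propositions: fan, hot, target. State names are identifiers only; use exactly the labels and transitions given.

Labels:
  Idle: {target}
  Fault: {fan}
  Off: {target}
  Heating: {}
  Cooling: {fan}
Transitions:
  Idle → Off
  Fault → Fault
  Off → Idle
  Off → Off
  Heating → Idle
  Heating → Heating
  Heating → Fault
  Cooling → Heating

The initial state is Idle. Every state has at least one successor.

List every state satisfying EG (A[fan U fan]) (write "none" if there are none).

{Fault}

States satisfying A[fan U fan]: {Fault, Cooling}.
States satisfying EG (A[fan U fan]): {Fault}.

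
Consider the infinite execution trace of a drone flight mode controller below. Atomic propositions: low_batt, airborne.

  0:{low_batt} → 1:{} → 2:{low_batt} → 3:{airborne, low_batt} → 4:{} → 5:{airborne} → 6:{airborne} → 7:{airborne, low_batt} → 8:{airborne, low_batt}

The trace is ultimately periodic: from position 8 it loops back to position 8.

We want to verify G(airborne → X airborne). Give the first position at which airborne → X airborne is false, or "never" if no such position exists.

3

Check airborne → X airborne at each position in order: 0 ✓, 1 ✓, 2 ✓.
At position 3 the labels are {airborne, low_batt} and the next position 4 has {}, so airborne → X airborne is false there. This is the first violation.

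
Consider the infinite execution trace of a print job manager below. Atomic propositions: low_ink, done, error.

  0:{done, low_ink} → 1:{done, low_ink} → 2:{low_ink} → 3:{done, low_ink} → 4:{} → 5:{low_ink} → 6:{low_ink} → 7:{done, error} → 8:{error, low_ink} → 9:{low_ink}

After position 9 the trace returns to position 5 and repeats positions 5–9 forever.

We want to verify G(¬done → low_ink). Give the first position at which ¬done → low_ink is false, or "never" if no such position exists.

4

Check ¬done → low_ink at each position in order: 0 ✓, 1 ✓, 2 ✓, 3 ✓.
At position 4 the labels are {}, so ¬done → low_ink is false there. This is the first violation.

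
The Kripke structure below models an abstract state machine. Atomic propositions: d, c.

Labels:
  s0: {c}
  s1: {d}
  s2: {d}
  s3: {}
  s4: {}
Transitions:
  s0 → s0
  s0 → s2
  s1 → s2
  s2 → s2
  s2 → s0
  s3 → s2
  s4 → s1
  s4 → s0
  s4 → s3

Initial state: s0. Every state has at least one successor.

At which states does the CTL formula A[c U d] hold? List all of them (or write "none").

{s1, s2}

States satisfying c: {s0}.
States satisfying d: {s1, s2}.
States satisfying A[c U d]: {s1, s2}.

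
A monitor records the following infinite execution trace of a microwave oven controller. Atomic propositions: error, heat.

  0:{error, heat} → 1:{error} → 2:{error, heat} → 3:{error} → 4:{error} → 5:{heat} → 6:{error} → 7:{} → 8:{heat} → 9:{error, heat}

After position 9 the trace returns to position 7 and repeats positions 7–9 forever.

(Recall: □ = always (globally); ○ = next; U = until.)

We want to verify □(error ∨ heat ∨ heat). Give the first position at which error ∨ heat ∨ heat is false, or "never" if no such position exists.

Check error ∨ heat ∨ heat at each position in order: 0 ✓, 1 ✓, 2 ✓, 3 ✓, 4 ✓, 5 ✓, 6 ✓.
At position 7 the labels are {}, so error ∨ heat ∨ heat is false there. This is the first violation.

7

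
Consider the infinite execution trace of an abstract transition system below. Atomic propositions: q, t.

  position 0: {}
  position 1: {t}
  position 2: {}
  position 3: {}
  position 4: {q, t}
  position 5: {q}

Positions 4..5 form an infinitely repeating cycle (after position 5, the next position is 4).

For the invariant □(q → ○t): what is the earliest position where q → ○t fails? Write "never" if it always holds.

Check q → ○t at each position in order: 0 ✓, 1 ✓, 2 ✓, 3 ✓.
At position 4 the labels are {q, t} and the next position 5 has {q}, so q → ○t is false there. This is the first violation.

4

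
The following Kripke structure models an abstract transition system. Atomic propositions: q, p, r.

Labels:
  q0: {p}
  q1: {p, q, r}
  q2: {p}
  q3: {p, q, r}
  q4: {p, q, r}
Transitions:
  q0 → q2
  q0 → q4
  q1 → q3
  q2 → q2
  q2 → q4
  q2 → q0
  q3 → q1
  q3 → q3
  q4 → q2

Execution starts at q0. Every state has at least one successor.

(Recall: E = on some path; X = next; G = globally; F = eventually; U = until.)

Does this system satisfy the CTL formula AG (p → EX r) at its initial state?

No

States satisfying p → EX r: {q0, q1, q2, q3}.
States satisfying AG (p → EX r): {q1, q3}.
q4 is reachable from q0 and violates p → EX r, so AG fails at q0.
q0 ∉ Sat(AG (p → EX r)).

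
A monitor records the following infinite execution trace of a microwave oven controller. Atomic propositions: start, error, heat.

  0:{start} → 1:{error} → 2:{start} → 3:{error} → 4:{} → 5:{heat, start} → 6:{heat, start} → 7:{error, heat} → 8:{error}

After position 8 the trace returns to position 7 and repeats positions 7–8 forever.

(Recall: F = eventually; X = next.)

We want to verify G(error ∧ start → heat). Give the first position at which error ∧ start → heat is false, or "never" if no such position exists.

error ∧ start → heat holds at every position 0..8, and those are all the positions the trace ever visits, so the invariant G(error ∧ start → heat) is never violated.

never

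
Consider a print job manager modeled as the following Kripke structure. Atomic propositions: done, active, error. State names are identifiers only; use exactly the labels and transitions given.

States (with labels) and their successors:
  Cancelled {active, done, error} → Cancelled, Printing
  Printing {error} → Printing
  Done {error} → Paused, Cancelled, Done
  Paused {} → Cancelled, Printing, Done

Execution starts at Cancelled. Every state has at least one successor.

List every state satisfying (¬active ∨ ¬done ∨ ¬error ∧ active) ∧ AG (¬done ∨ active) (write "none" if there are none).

{Printing, Done, Paused}

States satisfying ¬active: {Printing, Done, Paused}.
States satisfying ¬done: {Printing, Done, Paused}.
States satisfying ¬active ∨ ¬done: {Printing, Done, Paused}.
States satisfying ¬error: {Paused}.
States satisfying ¬error ∧ active: ∅.
States satisfying ¬active ∨ ¬done ∨ ¬error ∧ active: {Printing, Done, Paused}.
States satisfying ¬done ∨ active: {Cancelled, Printing, Done, Paused}.
States satisfying AG (¬done ∨ active): {Cancelled, Printing, Done, Paused}.
States satisfying (¬active ∨ ¬done ∨ ¬error ∧ active) ∧ AG (¬done ∨ active): {Printing, Done, Paused}.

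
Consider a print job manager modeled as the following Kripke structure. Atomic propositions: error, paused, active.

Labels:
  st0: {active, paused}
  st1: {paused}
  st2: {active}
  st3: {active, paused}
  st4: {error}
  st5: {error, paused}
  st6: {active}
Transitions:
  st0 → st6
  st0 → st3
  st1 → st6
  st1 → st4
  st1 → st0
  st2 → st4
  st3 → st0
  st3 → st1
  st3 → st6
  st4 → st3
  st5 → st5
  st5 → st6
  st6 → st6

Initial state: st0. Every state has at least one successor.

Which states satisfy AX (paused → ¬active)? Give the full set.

{st2, st5, st6}

States satisfying paused → ¬active: {st1, st2, st4, st5, st6}.
States satisfying AX (paused → ¬active): {st2, st5, st6}.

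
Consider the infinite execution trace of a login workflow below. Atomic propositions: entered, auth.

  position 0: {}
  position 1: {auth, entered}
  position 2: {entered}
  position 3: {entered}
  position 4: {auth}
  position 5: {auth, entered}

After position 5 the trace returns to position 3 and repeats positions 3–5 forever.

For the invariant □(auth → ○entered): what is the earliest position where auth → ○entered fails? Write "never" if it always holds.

never

auth → ○entered holds at every position 0..5, and those are all the positions the trace ever visits, so the invariant □(auth → ○entered) is never violated.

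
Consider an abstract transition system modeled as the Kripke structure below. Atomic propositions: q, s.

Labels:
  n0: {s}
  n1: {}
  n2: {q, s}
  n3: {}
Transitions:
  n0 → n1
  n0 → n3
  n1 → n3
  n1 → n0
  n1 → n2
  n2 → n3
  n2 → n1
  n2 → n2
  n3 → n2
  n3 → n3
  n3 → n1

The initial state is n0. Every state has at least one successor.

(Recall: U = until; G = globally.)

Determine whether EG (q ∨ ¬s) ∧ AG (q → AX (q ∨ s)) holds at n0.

States satisfying q ∨ ¬s: {n1, n2, n3}.
States satisfying EG (q ∨ ¬s): {n1, n2, n3}.
States satisfying q → AX (q ∨ s): {n0, n1, n3}.
States satisfying AG (q → AX (q ∨ s)): ∅.
States satisfying EG (q ∨ ¬s) ∧ AG (q → AX (q ∨ s)): ∅.
n0 ∉ Sat(EG (q ∨ ¬s) ∧ AG (q → AX (q ∨ s))).

No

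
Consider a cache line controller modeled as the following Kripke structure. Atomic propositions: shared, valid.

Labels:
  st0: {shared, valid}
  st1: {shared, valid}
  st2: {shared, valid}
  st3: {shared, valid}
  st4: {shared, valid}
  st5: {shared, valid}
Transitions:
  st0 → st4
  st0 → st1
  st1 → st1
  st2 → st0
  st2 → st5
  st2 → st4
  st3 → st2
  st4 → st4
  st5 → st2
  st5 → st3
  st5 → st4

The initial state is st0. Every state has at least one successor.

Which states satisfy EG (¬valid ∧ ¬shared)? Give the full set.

none

States satisfying ¬valid ∧ ¬shared: ∅.
States satisfying EG (¬valid ∧ ¬shared): ∅.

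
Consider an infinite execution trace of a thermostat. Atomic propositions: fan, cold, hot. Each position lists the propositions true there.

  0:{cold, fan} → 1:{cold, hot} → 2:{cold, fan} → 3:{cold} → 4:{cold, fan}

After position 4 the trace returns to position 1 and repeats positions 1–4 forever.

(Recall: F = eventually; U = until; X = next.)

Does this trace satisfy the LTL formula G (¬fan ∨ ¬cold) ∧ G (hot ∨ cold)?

No

¬fan ∨ ¬cold must hold at every position from 0 onward. It fails at position 0, so G (¬fan ∨ ¬cold) is false.
hot ∨ cold holds at every position 0..4, and those are all positions ever visited, so G (hot ∨ cold) holds.
At position 0: G (¬fan ∨ ¬cold) is false; G (hot ∨ cold) is true; so G (¬fan ∨ ¬cold) ∧ G (hot ∨ cold) is false.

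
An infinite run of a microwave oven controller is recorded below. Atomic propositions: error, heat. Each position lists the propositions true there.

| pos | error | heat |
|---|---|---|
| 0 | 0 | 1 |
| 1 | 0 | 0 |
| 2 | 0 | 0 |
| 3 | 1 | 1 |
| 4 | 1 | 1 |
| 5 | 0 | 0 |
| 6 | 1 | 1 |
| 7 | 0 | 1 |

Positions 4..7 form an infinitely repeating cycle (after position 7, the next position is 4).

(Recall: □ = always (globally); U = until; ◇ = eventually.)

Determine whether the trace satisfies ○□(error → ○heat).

Violated

The position after 0 is 1; □(error → ○heat) is false there.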